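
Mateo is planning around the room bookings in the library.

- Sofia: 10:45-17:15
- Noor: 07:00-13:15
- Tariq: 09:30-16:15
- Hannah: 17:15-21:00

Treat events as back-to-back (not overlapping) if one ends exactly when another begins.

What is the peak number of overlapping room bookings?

Walk through starts and ends in time order (an end at T is processed before a start at T):
07:00 start Noor → 1
09:30 start Tariq → 2
10:45 start Sofia → 3
13:15 end Noor → 2
16:15 end Tariq → 1
17:15 end Sofia → 0
17:15 start Hannah → 1
21:00 end Hannah → 0
Peak is 3, at 10:45 (Noor, Sofia, Tariq).

3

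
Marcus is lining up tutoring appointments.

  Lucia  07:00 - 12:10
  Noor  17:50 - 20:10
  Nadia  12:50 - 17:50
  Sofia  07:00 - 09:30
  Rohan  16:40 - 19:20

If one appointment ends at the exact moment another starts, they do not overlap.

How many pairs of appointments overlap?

Check each pair: they overlap iff neither finishes before the other starts.
Sorted by start: Sofia, Lucia, Nadia, Rohan, Noor.
Lucia starts before Sofia ends → Sofia and Lucia overlap.
Nadia starts after Sofia ends; Sofia is clear from here.
Nadia starts after Lucia ends; Lucia is clear from here.
Rohan starts before Nadia ends → Nadia and Rohan overlap.
Noor starts exactly when Nadia ends (back-to-back, no overlap).
Noor starts before Rohan ends → Rohan and Noor overlap.
Overlapping pairs: Lucia & Sofia, Nadia & Rohan, Noor & Rohan — 3 in total.

3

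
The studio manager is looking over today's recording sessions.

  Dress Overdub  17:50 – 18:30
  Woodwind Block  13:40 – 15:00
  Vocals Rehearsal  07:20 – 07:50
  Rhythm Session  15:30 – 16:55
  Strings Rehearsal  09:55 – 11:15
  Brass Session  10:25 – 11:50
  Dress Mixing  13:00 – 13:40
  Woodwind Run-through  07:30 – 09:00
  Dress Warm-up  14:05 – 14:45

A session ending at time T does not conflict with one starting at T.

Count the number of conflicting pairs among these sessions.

3

Check each pair: they overlap iff neither finishes before the other starts.
Sorted by start: Vocals Rehearsal, Woodwind Run-through, Strings Rehearsal, Brass Session, Dress Mixing, Woodwind Block, Dress Warm-up, Rhythm Session, Dress Overdub.
Woodwind Run-through starts before Vocals Rehearsal ends → Vocals Rehearsal and Woodwind Run-through overlap.
Strings Rehearsal starts after Vocals Rehearsal ends, so nothing later overlaps Vocals Rehearsal either.
Strings Rehearsal starts after Woodwind Run-through ends, so nothing later overlaps Woodwind Run-through either.
Brass Session starts before Strings Rehearsal ends → Strings Rehearsal and Brass Session overlap.
Dress Mixing starts after Strings Rehearsal ends, so nothing later overlaps Strings Rehearsal either.
Dress Mixing starts after Brass Session ends, so nothing later overlaps Brass Session either.
Woodwind Block starts exactly when Dress Mixing ends (back-to-back, no overlap), so nothing later overlaps Dress Mixing either.
Dress Warm-up starts before Woodwind Block ends → Woodwind Block and Dress Warm-up overlap.
Rhythm Session starts after Woodwind Block ends, so nothing later overlaps Woodwind Block either.
Rhythm Session starts after Dress Warm-up ends, so nothing later overlaps Dress Warm-up either.
Dress Overdub starts after Rhythm Session ends.
Overlapping pairs: Brass Session & Strings Rehearsal, Dress Warm-up & Woodwind Block, Vocals Rehearsal & Woodwind Run-through — 3 in total.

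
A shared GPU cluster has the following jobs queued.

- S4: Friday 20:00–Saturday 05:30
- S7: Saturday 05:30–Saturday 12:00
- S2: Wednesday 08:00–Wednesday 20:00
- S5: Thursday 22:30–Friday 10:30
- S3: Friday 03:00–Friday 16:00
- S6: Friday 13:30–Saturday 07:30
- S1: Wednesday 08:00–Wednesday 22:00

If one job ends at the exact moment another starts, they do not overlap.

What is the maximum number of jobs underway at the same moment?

2

Sweep the timeline, counting +1 at each start and −1 at each end (ends before starts at a tie):
Wednesday 08:00 start S1 → 1
Wednesday 08:00 start S2 → 2
Wednesday 20:00 end S2 → 1
Wednesday 22:00 end S1 → 0
Thursday 22:30 start S5 → 1
Friday 03:00 start S3 → 2
Friday 10:30 end S5 → 1
Friday 13:30 start S6 → 2
Friday 16:00 end S3 → 1
Friday 20:00 start S4 → 2
Saturday 05:30 end S4 → 1
Saturday 05:30 start S7 → 2
Saturday 07:30 end S6 → 1
Saturday 12:00 end S7 → 0
Peak is 2, at Wednesday 08:00 (S1, S2).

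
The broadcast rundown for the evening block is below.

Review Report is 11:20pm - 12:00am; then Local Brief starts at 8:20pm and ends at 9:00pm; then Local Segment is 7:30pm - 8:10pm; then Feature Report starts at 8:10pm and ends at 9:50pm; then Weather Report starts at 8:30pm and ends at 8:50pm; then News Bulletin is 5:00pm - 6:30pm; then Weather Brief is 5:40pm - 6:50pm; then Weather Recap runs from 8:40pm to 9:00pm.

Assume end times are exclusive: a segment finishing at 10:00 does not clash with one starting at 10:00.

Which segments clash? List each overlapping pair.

Two intervals overlap when each starts before the other ends.
Sorted by start: News Bulletin, Weather Brief, Local Segment, Feature Report, Local Brief, Weather Report, Weather Recap, Review Report.
Weather Brief starts before News Bulletin ends → News Bulletin and Weather Brief overlap.
Local Segment starts after News Bulletin ends, so nothing later overlaps News Bulletin either.
Local Segment starts after Weather Brief ends, so nothing later overlaps Weather Brief either.
Feature Report starts exactly when Local Segment ends (back-to-back, no overlap), so nothing later overlaps Local Segment either.
Local Brief starts before Feature Report ends → Feature Report and Local Brief overlap.
Weather Report starts before Feature Report ends → Feature Report and Weather Report overlap.
Weather Recap starts before Feature Report ends → Feature Report and Weather Recap overlap.
Review Report starts after Feature Report ends.
Weather Report starts before Local Brief ends → Local Brief and Weather Report overlap.
Weather Recap starts before Local Brief ends → Local Brief and Weather Recap overlap.
Review Report starts after Local Brief ends.
Weather Recap starts before Weather Report ends → Weather Report and Weather Recap overlap.
Review Report starts after Weather Report ends.
Review Report starts after Weather Recap ends.

Feature Report & Local Brief, Feature Report & Weather Recap, Feature Report & Weather Report, Local Brief & Weather Recap, Local Brief & Weather Report, News Bulletin & Weather Brief, Weather Recap & Weather Report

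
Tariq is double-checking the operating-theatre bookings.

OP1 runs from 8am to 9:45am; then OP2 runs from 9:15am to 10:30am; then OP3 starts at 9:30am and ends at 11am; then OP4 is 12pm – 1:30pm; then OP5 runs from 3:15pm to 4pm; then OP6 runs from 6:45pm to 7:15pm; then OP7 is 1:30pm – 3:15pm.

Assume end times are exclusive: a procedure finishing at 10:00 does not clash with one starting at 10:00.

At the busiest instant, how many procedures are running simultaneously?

3

Walk through starts and ends in time order (an end at T is processed before a start at T):
8am start OP1 → 1
9:15am start OP2 → 2
9:30am start OP3 → 3
9:45am end OP1 → 2
10:30am end OP2 → 1
11am end OP3 → 0
12pm start OP4 → 1
1:30pm end OP4 → 0
1:30pm start OP7 → 1
3:15pm end OP7 → 0
3:15pm start OP5 → 1
4pm end OP5 → 0
6:45pm start OP6 → 1
7:15pm end OP6 → 0
Peak is 3, at 9:30am (OP1, OP2, OP3).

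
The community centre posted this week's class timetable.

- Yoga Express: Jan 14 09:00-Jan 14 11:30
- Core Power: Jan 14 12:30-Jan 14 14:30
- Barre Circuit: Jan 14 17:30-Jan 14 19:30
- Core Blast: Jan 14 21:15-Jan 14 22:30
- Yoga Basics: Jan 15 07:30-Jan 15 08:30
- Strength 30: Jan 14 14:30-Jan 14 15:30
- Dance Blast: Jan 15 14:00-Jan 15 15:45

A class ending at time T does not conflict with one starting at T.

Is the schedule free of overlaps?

Sorted by start: Yoga Express, Core Power, Strength 30, Barre Circuit, Core Blast, Yoga Basics, Dance Blast.
Core Power starts after Yoga Express ends, so Yoga Express has no further overlaps.
Strength 30 starts exactly when Core Power ends (back-to-back, no overlap), so Core Power has no further overlaps.
Barre Circuit starts after Strength 30 ends, so Strength 30 has no further overlaps.
Core Blast starts after Barre Circuit ends, so Barre Circuit has no further overlaps.
Yoga Basics starts after Core Blast ends, so Core Blast has no further overlaps.
Dance Blast starts after Yoga Basics ends.
Every pair is clear; the schedule has no overlaps.

Yes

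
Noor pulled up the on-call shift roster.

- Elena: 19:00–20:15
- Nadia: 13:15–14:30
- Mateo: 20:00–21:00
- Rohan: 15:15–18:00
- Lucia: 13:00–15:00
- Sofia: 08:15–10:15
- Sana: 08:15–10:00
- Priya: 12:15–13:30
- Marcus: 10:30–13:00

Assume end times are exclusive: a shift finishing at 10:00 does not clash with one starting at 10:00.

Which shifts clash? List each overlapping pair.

Sorted by start: Sofia, Sana, Marcus, Priya, Lucia, Nadia, Rohan, Elena, Mateo.
Sana starts before Sofia ends → Sofia and Sana overlap.
Marcus starts after Sofia ends, so nothing later overlaps Sofia either.
Marcus starts after Sana ends, so nothing later overlaps Sana either.
Priya starts before Marcus ends → Marcus and Priya overlap.
Lucia starts exactly when Marcus ends (back-to-back, no overlap), so nothing later overlaps Marcus either.
Lucia starts before Priya ends → Priya and Lucia overlap.
Nadia starts before Priya ends → Priya and Nadia overlap.
Rohan starts after Priya ends, so nothing later overlaps Priya either.
Nadia starts before Lucia ends → Lucia and Nadia overlap.
Rohan starts after Lucia ends, so nothing later overlaps Lucia either.
Rohan starts after Nadia ends, so nothing later overlaps Nadia either.
Elena starts after Rohan ends, so nothing later overlaps Rohan either.
Mateo starts before Elena ends → Elena and Mateo overlap.

Elena & Mateo, Lucia & Nadia, Lucia & Priya, Marcus & Priya, Nadia & Priya, Sana & Sofia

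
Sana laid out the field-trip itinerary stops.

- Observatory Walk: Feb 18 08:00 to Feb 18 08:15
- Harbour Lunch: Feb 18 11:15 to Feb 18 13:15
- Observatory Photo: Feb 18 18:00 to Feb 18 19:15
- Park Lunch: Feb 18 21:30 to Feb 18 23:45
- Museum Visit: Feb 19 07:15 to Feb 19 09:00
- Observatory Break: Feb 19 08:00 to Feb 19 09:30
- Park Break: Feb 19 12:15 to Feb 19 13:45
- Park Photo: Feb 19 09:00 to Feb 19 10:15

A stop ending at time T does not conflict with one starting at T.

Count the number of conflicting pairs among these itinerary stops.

2

Sorted by start: Observatory Walk, Harbour Lunch, Observatory Photo, Park Lunch, Museum Visit, Observatory Break, Park Photo, Park Break.
Harbour Lunch starts after Observatory Walk ends — done with Observatory Walk.
Observatory Photo starts after Harbour Lunch ends — done with Harbour Lunch.
Park Lunch starts after Observatory Photo ends — done with Observatory Photo.
Museum Visit starts after Park Lunch ends — done with Park Lunch.
Observatory Break starts before Museum Visit ends → Museum Visit and Observatory Break overlap.
Park Photo starts exactly when Museum Visit ends (back-to-back, no overlap) — done with Museum Visit.
Park Photo starts before Observatory Break ends → Observatory Break and Park Photo overlap.
Park Break starts after Observatory Break ends.
Park Break starts after Park Photo ends.
Overlapping pairs: Museum Visit & Observatory Break, Observatory Break & Park Photo — 2 in total.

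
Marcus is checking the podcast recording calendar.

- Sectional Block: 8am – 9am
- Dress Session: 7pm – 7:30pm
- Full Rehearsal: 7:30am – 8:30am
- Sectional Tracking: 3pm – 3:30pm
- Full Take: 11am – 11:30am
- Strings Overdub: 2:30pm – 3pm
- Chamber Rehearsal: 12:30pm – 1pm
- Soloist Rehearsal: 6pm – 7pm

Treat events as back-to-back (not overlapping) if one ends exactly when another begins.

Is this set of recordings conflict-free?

No

Sorted by start: Full Rehearsal, Sectional Block, Full Take, Chamber Rehearsal, Strings Overdub, Sectional Tracking, Soloist Rehearsal, Dress Session.
Sectional Block starts before Full Rehearsal ends → Full Rehearsal and Sectional Block overlap.
That's a conflict, so the schedule is not conflict-free.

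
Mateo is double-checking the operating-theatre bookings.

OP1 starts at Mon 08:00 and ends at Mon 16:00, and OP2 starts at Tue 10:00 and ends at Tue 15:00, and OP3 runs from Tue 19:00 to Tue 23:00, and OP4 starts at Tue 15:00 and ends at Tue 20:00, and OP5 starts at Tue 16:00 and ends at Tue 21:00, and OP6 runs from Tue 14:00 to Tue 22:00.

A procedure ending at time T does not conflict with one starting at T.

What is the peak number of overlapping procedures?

4

Sort all start/end points and keep a running count:
Mon 08:00 start OP1 → 1
Mon 16:00 end OP1 → 0
Tue 10:00 start OP2 → 1
Tue 14:00 start OP6 → 2
Tue 15:00 end OP2 → 1
Tue 15:00 start OP4 → 2
Tue 16:00 start OP5 → 3
Tue 19:00 start OP3 → 4
Tue 20:00 end OP4 → 3
Tue 21:00 end OP5 → 2
Tue 22:00 end OP6 → 1
Tue 23:00 end OP3 → 0
Peak is 4, at Tue 19:00 (OP3, OP4, OP5, OP6).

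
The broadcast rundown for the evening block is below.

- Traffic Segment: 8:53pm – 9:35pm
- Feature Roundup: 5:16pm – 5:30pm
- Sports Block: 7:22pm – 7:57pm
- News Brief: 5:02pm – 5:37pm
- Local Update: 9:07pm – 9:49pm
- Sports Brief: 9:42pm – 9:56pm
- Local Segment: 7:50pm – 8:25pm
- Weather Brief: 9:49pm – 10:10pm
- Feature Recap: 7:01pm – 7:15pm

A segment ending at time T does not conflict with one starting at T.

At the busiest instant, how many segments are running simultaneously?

Sweep the timeline, counting +1 at each start and −1 at each end (ends before starts at a tie):
5:02pm start News Brief → 1
5:16pm start Feature Roundup → 2
5:30pm end Feature Roundup → 1
5:37pm end News Brief → 0
7:01pm start Feature Recap → 1
7:15pm end Feature Recap → 0
7:22pm start Sports Block → 1
7:50pm start Local Segment → 2
7:57pm end Sports Block → 1
8:25pm end Local Segment → 0
8:53pm start Traffic Segment → 1
9:07pm start Local Update → 2
9:35pm end Traffic Segment → 1
9:42pm start Sports Brief → 2
9:49pm end Local Update → 1
9:49pm start Weather Brief → 2
9:56pm end Sports Brief → 1
10:10pm end Weather Brief → 0
Peak is 2, at 5:16pm (Feature Roundup, News Brief).

2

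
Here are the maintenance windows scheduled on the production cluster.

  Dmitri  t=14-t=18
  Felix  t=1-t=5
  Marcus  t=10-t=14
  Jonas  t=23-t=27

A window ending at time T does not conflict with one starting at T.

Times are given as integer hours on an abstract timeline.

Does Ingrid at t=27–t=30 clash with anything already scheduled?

Felix: ends t=5 at or before Ingrid starts t=27 → clear.
Marcus: ends t=14 at or before Ingrid starts t=27 → clear.
Dmitri: ends t=18 at or before Ingrid starts t=27 → clear.
Jonas: ends t=27 at or before Ingrid starts t=27 → clear.

No — it doesn't clash with anything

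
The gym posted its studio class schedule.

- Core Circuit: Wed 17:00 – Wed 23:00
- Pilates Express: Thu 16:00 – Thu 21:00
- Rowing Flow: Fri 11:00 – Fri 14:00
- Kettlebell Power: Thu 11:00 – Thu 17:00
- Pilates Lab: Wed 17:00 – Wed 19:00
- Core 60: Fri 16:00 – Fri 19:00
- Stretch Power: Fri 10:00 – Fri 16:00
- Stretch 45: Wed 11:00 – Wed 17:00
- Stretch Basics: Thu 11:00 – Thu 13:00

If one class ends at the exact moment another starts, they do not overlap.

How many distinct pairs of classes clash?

4

Sorted by start: Stretch 45, Core Circuit, Pilates Lab, Stretch Basics, Kettlebell Power, Pilates Express, Stretch Power, Rowing Flow, Core 60.
Core Circuit starts exactly when Stretch 45 ends (back-to-back, no overlap), so nothing later overlaps Stretch 45 either.
Pilates Lab starts before Core Circuit ends → Core Circuit and Pilates Lab overlap.
Stretch Basics starts after Core Circuit ends, so nothing later overlaps Core Circuit either.
Stretch Basics starts after Pilates Lab ends, so nothing later overlaps Pilates Lab either.
Kettlebell Power starts before Stretch Basics ends → Stretch Basics and Kettlebell Power overlap.
Pilates Express starts after Stretch Basics ends, so nothing later overlaps Stretch Basics either.
Pilates Express starts before Kettlebell Power ends → Kettlebell Power and Pilates Express overlap.
Stretch Power starts after Kettlebell Power ends, so nothing later overlaps Kettlebell Power either.
Stretch Power starts after Pilates Express ends, so nothing later overlaps Pilates Express either.
Rowing Flow starts before Stretch Power ends → Stretch Power and Rowing Flow overlap.
Core 60 starts exactly when Stretch Power ends (back-to-back, no overlap).
Core 60 starts after Rowing Flow ends.
Overlapping pairs: Core Circuit & Pilates Lab, Kettlebell Power & Pilates Express, Kettlebell Power & Stretch Basics, Rowing Flow & Stretch Power — 4 in total.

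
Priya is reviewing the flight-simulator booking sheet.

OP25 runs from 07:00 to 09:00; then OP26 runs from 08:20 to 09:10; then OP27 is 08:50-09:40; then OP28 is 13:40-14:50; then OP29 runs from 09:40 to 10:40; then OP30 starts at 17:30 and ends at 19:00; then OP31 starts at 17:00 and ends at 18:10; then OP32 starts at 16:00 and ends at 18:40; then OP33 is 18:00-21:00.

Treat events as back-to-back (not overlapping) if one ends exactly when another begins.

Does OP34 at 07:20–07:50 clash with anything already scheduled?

Yes — it overlaps OP25

OP25: starts 07:00 before OP34 ends 07:50, and ends 09:00 after OP34 starts 07:20 → overlap.
OP26: starts 08:20 at or after OP34 ends 07:50 → clear.
OP27: starts 08:50 at or after OP34 ends 07:50 → clear.
OP29: starts 09:40 at or after OP34 ends 07:50 → clear.
OP28: starts 13:40 at or after OP34 ends 07:50 → clear.
OP32: starts 16:00 at or after OP34 ends 07:50 → clear.
OP31: starts 17:00 at or after OP34 ends 07:50 → clear.
OP30: starts 17:30 at or after OP34 ends 07:50 → clear.
OP33: starts 18:00 at or after OP34 ends 07:50 → clear.
OP34 overlaps OP25.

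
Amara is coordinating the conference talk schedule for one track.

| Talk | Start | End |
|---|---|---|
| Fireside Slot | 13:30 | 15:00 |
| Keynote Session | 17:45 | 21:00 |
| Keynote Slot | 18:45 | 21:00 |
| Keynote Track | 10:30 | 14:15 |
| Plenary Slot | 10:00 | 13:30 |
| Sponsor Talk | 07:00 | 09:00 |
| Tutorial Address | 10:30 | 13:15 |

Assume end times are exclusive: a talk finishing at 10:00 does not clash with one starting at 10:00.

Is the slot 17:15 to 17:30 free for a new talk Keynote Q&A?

Sponsor Talk: ends 09:00 at or before Keynote Q&A starts 17:15 → clear.
Plenary Slot: ends 13:30 at or before Keynote Q&A starts 17:15 → clear.
Keynote Track: ends 14:15 at or before Keynote Q&A starts 17:15 → clear.
Tutorial Address: ends 13:15 at or before Keynote Q&A starts 17:15 → clear.
Fireside Slot: ends 15:00 at or before Keynote Q&A starts 17:15 → clear.
Keynote Session: starts 17:45 at or after Keynote Q&A ends 17:30 → clear.
Keynote Slot: starts 18:45 at or after Keynote Q&A ends 17:30 → clear.

Yes — the slot is free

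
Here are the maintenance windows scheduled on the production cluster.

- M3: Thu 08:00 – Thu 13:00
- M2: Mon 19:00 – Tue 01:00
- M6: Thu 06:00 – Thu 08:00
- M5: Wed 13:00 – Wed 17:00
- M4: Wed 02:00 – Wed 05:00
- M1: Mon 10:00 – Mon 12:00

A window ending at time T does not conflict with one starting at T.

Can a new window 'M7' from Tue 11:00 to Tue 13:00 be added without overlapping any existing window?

M1: ends Mon 12:00 at or before M7 starts Tue 11:00 → clear.
M2: ends Tue 01:00 at or before M7 starts Tue 11:00 → clear.
M4: starts Wed 02:00 at or after M7 ends Tue 13:00 → clear.
M5: starts Wed 13:00 at or after M7 ends Tue 13:00 → clear.
M6: starts Thu 06:00 at or after M7 ends Tue 13:00 → clear.
M3: starts Thu 08:00 at or after M7 ends Tue 13:00 → clear.

Yes — the slot is free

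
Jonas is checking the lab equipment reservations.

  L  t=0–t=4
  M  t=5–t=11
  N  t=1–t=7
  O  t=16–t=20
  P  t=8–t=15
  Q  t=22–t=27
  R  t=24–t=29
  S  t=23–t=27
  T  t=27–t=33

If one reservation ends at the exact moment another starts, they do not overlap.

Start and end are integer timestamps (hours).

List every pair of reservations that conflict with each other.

L & N, M & N, M & P, Q & R, Q & S, R & S, R & T

Sorted by start: L, N, M, P, O, Q, S, R, T.
N starts before L ends → L and N overlap.
M starts after L ends; L is clear from here.
M starts before N ends → N and M overlap.
P starts after N ends; N is clear from here.
P starts before M ends → M and P overlap.
O starts after M ends; M is clear from here.
O starts after P ends; P is clear from here.
Q starts after O ends; O is clear from here.
S starts before Q ends → Q and S overlap.
R starts before Q ends → Q and R overlap.
T starts exactly when Q ends (back-to-back, no overlap).
R starts before S ends → S and R overlap.
T starts exactly when S ends (back-to-back, no overlap).
T starts before R ends → R and T overlap.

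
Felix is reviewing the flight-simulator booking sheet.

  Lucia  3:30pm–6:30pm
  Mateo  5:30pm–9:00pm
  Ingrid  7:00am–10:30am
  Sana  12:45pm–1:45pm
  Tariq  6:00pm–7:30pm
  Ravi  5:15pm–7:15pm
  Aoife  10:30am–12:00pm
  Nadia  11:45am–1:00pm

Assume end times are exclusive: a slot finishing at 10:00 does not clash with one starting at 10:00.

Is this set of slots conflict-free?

Sorted by start: Ingrid, Aoife, Nadia, Sana, Lucia, Ravi, Mateo, Tariq.
Aoife starts exactly when Ingrid ends (back-to-back, no overlap), so Ingrid has no further overlaps.
Nadia starts before Aoife ends → Aoife and Nadia overlap.
That's a conflict, so the schedule is not conflict-free.

No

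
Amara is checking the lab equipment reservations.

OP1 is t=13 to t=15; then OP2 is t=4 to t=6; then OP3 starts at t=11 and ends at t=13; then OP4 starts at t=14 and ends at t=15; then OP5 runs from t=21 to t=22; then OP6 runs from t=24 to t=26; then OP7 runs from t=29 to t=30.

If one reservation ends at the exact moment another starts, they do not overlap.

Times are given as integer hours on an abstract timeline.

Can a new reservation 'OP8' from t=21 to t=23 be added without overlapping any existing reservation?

No — it overlaps OP5

OP2: ends t=6 at or before OP8 starts t=21 → clear.
OP3: ends t=13 at or before OP8 starts t=21 → clear.
OP1: ends t=15 at or before OP8 starts t=21 → clear.
OP4: ends t=15 at or before OP8 starts t=21 → clear.
OP5: starts t=21 before OP8 ends t=23, and ends t=22 after OP8 starts t=21 → overlap.
OP6: starts t=24 at or after OP8 ends t=23 → clear.
OP7: starts t=29 at or after OP8 ends t=23 → clear.
OP8 overlaps OP5.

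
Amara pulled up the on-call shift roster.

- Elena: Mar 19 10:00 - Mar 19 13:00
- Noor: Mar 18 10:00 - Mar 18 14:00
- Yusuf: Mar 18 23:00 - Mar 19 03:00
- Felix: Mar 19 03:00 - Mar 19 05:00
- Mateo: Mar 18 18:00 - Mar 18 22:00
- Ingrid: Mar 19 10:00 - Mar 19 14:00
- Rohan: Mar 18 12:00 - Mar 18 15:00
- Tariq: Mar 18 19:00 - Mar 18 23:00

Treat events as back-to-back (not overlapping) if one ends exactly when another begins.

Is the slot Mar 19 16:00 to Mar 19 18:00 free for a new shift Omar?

Noor: ends Mar 18 14:00 at or before Omar starts Mar 19 16:00 → clear.
Rohan: ends Mar 18 15:00 at or before Omar starts Mar 19 16:00 → clear.
Mateo: ends Mar 18 22:00 at or before Omar starts Mar 19 16:00 → clear.
Tariq: ends Mar 18 23:00 at or before Omar starts Mar 19 16:00 → clear.
Yusuf: ends Mar 19 03:00 at or before Omar starts Mar 19 16:00 → clear.
Felix: ends Mar 19 05:00 at or before Omar starts Mar 19 16:00 → clear.
Elena: ends Mar 19 13:00 at or before Omar starts Mar 19 16:00 → clear.
Ingrid: ends Mar 19 14:00 at or before Omar starts Mar 19 16:00 → clear.

Yes — the slot is free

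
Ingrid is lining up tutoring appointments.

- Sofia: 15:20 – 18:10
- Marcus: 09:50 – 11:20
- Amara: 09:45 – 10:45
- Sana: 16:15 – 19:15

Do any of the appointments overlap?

Yes

Sorted by start: Amara, Marcus, Sofia, Sana.
Marcus starts before Amara ends → Amara and Marcus overlap.
That's a conflict, so the schedule is not conflict-free.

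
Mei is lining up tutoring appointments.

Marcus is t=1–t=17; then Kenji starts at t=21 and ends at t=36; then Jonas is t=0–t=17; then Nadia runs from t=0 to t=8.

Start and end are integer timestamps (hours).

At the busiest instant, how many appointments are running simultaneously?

3

Sweep the timeline, counting +1 at each start and −1 at each end (ends before starts at a tie):
t=0 start Jonas → 1
t=0 start Nadia → 2
t=1 start Marcus → 3
t=8 end Nadia → 2
t=17 end Jonas → 1
t=17 end Marcus → 0
t=21 start Kenji → 1
t=36 end Kenji → 0
Peak is 3, at t=1 (Jonas, Marcus, Nadia).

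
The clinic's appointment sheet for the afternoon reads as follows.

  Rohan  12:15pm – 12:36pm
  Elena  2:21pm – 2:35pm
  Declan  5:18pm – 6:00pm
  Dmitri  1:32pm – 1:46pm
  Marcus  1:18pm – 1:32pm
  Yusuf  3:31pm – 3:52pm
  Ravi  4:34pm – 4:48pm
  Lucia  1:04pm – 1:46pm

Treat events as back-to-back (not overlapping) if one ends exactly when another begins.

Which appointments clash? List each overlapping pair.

Sorted by start: Rohan, Lucia, Marcus, Dmitri, Elena, Yusuf, Ravi, Declan.
Lucia starts after Rohan ends, so Rohan has no further overlaps.
Marcus starts before Lucia ends → Lucia and Marcus overlap.
Dmitri starts before Lucia ends → Lucia and Dmitri overlap.
Elena starts after Lucia ends, so Lucia has no further overlaps.
Dmitri starts exactly when Marcus ends (back-to-back, no overlap), so Marcus has no further overlaps.
Elena starts after Dmitri ends, so Dmitri has no further overlaps.
Yusuf starts after Elena ends, so Elena has no further overlaps.
Ravi starts after Yusuf ends, so Yusuf has no further overlaps.
Declan starts after Ravi ends.

Dmitri & Lucia, Lucia & Marcus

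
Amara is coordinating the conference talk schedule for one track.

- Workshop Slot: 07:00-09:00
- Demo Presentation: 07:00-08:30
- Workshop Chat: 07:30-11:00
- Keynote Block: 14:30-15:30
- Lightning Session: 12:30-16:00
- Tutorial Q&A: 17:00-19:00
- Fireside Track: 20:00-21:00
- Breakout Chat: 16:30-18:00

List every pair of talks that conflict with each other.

Sorted by start: Workshop Slot, Demo Presentation, Workshop Chat, Lightning Session, Keynote Block, Breakout Chat, Tutorial Q&A, Fireside Track.
Demo Presentation starts before Workshop Slot ends → Workshop Slot and Demo Presentation overlap.
Workshop Chat starts before Workshop Slot ends → Workshop Slot and Workshop Chat overlap.
Lightning Session starts after Workshop Slot ends; Workshop Slot is clear from here.
Workshop Chat starts before Demo Presentation ends → Demo Presentation and Workshop Chat overlap.
Lightning Session starts after Demo Presentation ends; Demo Presentation is clear from here.
Lightning Session starts after Workshop Chat ends; Workshop Chat is clear from here.
Keynote Block starts before Lightning Session ends → Lightning Session and Keynote Block overlap.
Breakout Chat starts after Lightning Session ends; Lightning Session is clear from here.
Breakout Chat starts after Keynote Block ends; Keynote Block is clear from here.
Tutorial Q&A starts before Breakout Chat ends → Breakout Chat and Tutorial Q&A overlap.
Fireside Track starts after Breakout Chat ends.
Fireside Track starts after Tutorial Q&A ends.

Breakout Chat & Tutorial Q&A, Demo Presentation & Workshop Chat, Demo Presentation & Workshop Slot, Keynote Block & Lightning Session, Workshop Chat & Workshop Slot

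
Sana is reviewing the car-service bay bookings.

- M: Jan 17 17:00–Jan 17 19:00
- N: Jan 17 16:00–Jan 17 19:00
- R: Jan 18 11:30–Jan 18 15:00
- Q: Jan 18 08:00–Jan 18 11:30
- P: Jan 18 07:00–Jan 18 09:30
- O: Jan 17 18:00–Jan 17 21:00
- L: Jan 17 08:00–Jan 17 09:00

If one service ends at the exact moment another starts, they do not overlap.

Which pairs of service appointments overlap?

M & N, M & O, N & O, P & Q

Sorted by start: L, N, M, O, P, Q, R.
N starts after L ends; L is clear from here.
M starts before N ends → N and M overlap.
O starts before N ends → N and O overlap.
P starts after N ends; N is clear from here.
O starts before M ends → M and O overlap.
P starts after M ends; M is clear from here.
P starts after O ends; O is clear from here.
Q starts before P ends → P and Q overlap.
R starts after P ends.
R starts exactly when Q ends (back-to-back, no overlap).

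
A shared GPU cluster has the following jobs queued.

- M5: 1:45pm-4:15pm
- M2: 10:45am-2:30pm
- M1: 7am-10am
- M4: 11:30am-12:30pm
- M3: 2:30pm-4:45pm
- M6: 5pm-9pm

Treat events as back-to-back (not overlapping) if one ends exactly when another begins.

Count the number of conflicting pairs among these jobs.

3

Check each pair: they overlap iff neither finishes before the other starts.
Sorted by start: M1, M2, M4, M5, M3, M6.
M2 starts after M1 ends, so M1 has no further overlaps.
M4 starts before M2 ends → M2 and M4 overlap.
M5 starts before M2 ends → M2 and M5 overlap.
M3 starts exactly when M2 ends (back-to-back, no overlap), so M2 has no further overlaps.
M5 starts after M4 ends, so M4 has no further overlaps.
M3 starts before M5 ends → M5 and M3 overlap.
M6 starts after M5 ends.
M6 starts after M3 ends.
Overlapping pairs: M2 & M4, M2 & M5, M3 & M5 — 3 in total.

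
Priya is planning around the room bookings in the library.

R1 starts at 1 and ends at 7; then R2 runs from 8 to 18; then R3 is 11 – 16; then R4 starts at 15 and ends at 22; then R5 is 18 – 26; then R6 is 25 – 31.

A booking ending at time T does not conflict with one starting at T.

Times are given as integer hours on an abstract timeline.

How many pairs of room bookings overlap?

Sorted by start: R1, R2, R3, R4, R5, R6.
R2 starts after R1 ends, so R1 has no further overlaps.
R3 starts before R2 ends → R2 and R3 overlap.
R4 starts before R2 ends → R2 and R4 overlap.
R5 starts exactly when R2 ends (back-to-back, no overlap), so R2 has no further overlaps.
R4 starts before R3 ends → R3 and R4 overlap.
R5 starts after R3 ends, so R3 has no further overlaps.
R5 starts before R4 ends → R4 and R5 overlap.
R6 starts after R4 ends.
R6 starts before R5 ends → R5 and R6 overlap.
Overlapping pairs: R2 & R3, R2 & R4, R3 & R4, R4 & R5, R5 & R6 — 5 in total.

5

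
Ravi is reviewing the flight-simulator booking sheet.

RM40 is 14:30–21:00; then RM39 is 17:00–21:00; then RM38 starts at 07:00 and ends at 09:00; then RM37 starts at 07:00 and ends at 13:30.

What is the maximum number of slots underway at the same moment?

Walk through starts and ends in time order (an end at T is processed before a start at T):
07:00 start RM37 → 1
07:00 start RM38 → 2
09:00 end RM38 → 1
13:30 end RM37 → 0
14:30 start RM40 → 1
17:00 start RM39 → 2
21:00 end RM39 → 1
21:00 end RM40 → 0
Peak is 2, at 07:00 (RM37, RM38).

2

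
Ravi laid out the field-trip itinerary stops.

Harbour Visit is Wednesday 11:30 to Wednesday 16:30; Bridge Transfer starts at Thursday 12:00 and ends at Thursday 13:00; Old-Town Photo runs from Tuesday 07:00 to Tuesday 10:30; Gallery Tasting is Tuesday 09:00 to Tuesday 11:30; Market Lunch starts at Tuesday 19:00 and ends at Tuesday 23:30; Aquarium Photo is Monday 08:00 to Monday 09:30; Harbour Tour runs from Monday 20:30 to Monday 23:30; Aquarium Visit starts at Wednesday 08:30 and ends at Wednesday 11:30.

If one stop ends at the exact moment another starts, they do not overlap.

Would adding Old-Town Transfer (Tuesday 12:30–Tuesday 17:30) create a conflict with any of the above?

Aquarium Photo: ends Monday 09:30 at or before Old-Town Transfer starts Tuesday 12:30 → clear.
Harbour Tour: ends Monday 23:30 at or before Old-Town Transfer starts Tuesday 12:30 → clear.
Old-Town Photo: ends Tuesday 10:30 at or before Old-Town Transfer starts Tuesday 12:30 → clear.
Gallery Tasting: ends Tuesday 11:30 at or before Old-Town Transfer starts Tuesday 12:30 → clear.
Market Lunch: starts Tuesday 19:00 at or after Old-Town Transfer ends Tuesday 17:30 → clear.
Aquarium Visit: starts Wednesday 08:30 at or after Old-Town Transfer ends Tuesday 17:30 → clear.
Harbour Visit: starts Wednesday 11:30 at or after Old-Town Transfer ends Tuesday 17:30 → clear.
Bridge Transfer: starts Thursday 12:00 at or after Old-Town Transfer ends Tuesday 17:30 → clear.

No — it doesn't clash with anything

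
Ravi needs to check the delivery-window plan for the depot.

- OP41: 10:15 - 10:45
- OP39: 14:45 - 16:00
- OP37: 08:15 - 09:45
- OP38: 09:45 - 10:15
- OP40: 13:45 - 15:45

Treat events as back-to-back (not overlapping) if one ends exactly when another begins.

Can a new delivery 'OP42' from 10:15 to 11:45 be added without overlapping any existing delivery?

OP37: ends 09:45 at or before OP42 starts 10:15 → clear.
OP38: ends 10:15 at or before OP42 starts 10:15 → clear.
OP41: starts 10:15 before OP42 ends 11:45, and ends 10:45 after OP42 starts 10:15 → overlap.
OP40: starts 13:45 at or after OP42 ends 11:45 → clear.
OP39: starts 14:45 at or after OP42 ends 11:45 → clear.
OP42 overlaps OP41.

No — it overlaps OP41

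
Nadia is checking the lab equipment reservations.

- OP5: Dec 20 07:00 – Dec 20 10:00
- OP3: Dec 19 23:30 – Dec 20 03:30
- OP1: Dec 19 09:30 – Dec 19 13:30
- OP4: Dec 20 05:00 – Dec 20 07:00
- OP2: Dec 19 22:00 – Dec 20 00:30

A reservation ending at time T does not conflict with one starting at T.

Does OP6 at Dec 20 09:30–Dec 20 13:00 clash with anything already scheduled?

Yes — it overlaps OP5

OP1: ends Dec 19 13:30 at or before OP6 starts Dec 20 09:30 → clear.
OP2: ends Dec 20 00:30 at or before OP6 starts Dec 20 09:30 → clear.
OP3: ends Dec 20 03:30 at or before OP6 starts Dec 20 09:30 → clear.
OP4: ends Dec 20 07:00 at or before OP6 starts Dec 20 09:30 → clear.
OP5: starts Dec 20 07:00 before OP6 ends Dec 20 13:00, and ends Dec 20 10:00 after OP6 starts Dec 20 09:30 → overlap.
OP6 overlaps OP5.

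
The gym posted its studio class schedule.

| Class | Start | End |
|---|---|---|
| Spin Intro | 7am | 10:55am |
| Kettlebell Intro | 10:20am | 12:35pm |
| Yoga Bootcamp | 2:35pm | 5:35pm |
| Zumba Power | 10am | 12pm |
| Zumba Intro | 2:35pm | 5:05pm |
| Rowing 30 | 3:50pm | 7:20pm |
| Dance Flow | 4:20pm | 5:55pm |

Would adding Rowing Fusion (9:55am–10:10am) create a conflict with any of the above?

Yes — it overlaps Spin Intro, Zumba Power

Spin Intro: starts 7am before Rowing Fusion ends 10:10am, and ends 10:55am after Rowing Fusion starts 9:55am → overlap.
Zumba Power: starts 10am before Rowing Fusion ends 10:10am, and ends 12pm after Rowing Fusion starts 9:55am → overlap.
Kettlebell Intro: starts 10:20am at or after Rowing Fusion ends 10:10am → clear.
Yoga Bootcamp: starts 2:35pm at or after Rowing Fusion ends 10:10am → clear.
Zumba Intro: starts 2:35pm at or after Rowing Fusion ends 10:10am → clear.
Rowing 30: starts 3:50pm at or after Rowing Fusion ends 10:10am → clear.
Dance Flow: starts 4:20pm at or after Rowing Fusion ends 10:10am → clear.
Rowing Fusion overlaps Spin Intro, Zumba Power.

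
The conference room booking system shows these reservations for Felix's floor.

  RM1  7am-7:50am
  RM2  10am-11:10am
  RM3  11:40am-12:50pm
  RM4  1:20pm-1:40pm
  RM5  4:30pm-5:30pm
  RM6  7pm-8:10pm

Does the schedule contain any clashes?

Sorted by start: RM1, RM2, RM3, RM4, RM5, RM6.
RM2 starts after RM1 ends, so nothing later overlaps RM1 either.
RM3 starts after RM2 ends, so nothing later overlaps RM2 either.
RM4 starts after RM3 ends, so nothing later overlaps RM3 either.
RM5 starts after RM4 ends, so nothing later overlaps RM4 either.
RM6 starts after RM5 ends.
Every pair is clear; the schedule has no overlaps.

No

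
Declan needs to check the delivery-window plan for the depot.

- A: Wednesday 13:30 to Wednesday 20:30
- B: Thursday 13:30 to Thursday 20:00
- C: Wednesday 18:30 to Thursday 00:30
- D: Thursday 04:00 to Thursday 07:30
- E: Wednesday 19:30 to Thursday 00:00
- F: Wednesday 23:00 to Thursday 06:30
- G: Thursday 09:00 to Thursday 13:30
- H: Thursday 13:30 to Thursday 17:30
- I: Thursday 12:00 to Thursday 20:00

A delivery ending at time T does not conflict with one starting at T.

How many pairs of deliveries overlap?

Sorted by start: A, C, E, F, D, G, I, B, H.
C starts before A ends → A and C overlap.
E starts before A ends → A and E overlap.
F starts after A ends; A is clear from here.
E starts before C ends → C and E overlap.
F starts before C ends → C and F overlap.
D starts after C ends; C is clear from here.
F starts before E ends → E and F overlap.
D starts after E ends; E is clear from here.
D starts before F ends → F and D overlap.
G starts after F ends; F is clear from here.
G starts after D ends; D is clear from here.
I starts before G ends → G and I overlap.
B starts exactly when G ends (back-to-back, no overlap); G is clear from here.
B starts before I ends → I and B overlap.
H starts before I ends → I and H overlap.
H starts before B ends → B and H overlap.
Overlapping pairs: A & C, A & E, B & H, B & I, C & E, C & F, D & F, E & F, G & I, H & I — 10 in total.

10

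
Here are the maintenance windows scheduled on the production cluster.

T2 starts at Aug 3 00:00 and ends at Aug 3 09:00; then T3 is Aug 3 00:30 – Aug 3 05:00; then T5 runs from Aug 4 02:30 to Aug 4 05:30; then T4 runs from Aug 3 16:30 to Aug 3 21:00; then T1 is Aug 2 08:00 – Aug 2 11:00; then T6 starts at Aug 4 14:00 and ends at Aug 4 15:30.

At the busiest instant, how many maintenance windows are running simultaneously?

Sort all start/end points and keep a running count:
Aug 2 08:00 start T1 → 1
Aug 2 11:00 end T1 → 0
Aug 3 00:00 start T2 → 1
Aug 3 00:30 start T3 → 2
Aug 3 05:00 end T3 → 1
Aug 3 09:00 end T2 → 0
Aug 3 16:30 start T4 → 1
Aug 3 21:00 end T4 → 0
Aug 4 02:30 start T5 → 1
Aug 4 05:30 end T5 → 0
Aug 4 14:00 start T6 → 1
Aug 4 15:30 end T6 → 0
Peak is 2, at Aug 3 00:30 (T2, T3).

2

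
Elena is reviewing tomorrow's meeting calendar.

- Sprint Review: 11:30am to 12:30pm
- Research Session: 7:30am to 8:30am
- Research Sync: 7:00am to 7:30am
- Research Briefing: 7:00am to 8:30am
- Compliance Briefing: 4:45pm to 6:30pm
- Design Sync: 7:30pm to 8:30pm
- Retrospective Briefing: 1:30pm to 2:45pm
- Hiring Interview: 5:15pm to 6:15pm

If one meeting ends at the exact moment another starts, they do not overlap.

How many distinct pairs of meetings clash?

3

Sorted by start: Research Briefing, Research Sync, Research Session, Sprint Review, Retrospective Briefing, Compliance Briefing, Hiring Interview, Design Sync.
Research Sync starts before Research Briefing ends → Research Briefing and Research Sync overlap.
Research Session starts before Research Briefing ends → Research Briefing and Research Session overlap.
Sprint Review starts after Research Briefing ends, so nothing later overlaps Research Briefing either.
Research Session starts exactly when Research Sync ends (back-to-back, no overlap), so nothing later overlaps Research Sync either.
Sprint Review starts after Research Session ends, so nothing later overlaps Research Session either.
Retrospective Briefing starts after Sprint Review ends, so nothing later overlaps Sprint Review either.
Compliance Briefing starts after Retrospective Briefing ends, so nothing later overlaps Retrospective Briefing either.
Hiring Interview starts before Compliance Briefing ends → Compliance Briefing and Hiring Interview overlap.
Design Sync starts after Compliance Briefing ends.
Design Sync starts after Hiring Interview ends.
Overlapping pairs: Compliance Briefing & Hiring Interview, Research Briefing & Research Session, Research Briefing & Research Sync — 3 in total.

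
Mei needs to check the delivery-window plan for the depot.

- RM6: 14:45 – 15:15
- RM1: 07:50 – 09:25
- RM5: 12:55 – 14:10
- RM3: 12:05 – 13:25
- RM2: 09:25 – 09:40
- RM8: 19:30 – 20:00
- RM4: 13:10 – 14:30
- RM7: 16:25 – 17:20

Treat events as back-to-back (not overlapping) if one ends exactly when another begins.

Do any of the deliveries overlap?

Yes

Two intervals overlap when each starts before the other ends.
Sorted by start: RM1, RM2, RM3, RM5, RM4, RM6, RM7, RM8.
RM2 starts exactly when RM1 ends (back-to-back, no overlap) — done with RM1.
RM3 starts after RM2 ends — done with RM2.
RM5 starts before RM3 ends → RM3 and RM5 overlap.
That's a conflict, so the schedule is not conflict-free.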